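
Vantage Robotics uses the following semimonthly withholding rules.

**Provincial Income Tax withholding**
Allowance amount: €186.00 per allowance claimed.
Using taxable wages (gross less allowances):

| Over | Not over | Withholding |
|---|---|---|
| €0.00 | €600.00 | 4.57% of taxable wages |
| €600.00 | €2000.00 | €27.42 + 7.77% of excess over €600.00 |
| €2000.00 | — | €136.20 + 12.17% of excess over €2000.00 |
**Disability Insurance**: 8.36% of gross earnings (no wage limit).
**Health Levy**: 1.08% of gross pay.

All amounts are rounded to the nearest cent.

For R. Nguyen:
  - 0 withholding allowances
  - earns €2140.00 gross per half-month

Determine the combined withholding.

Provincial Income Tax: taxable = €2140.00
  €136.20 + 12.17% × (€2140.00 − €2000.00) = €136.20 + 12.17% × €140.00 = €153.24
Disability Insurance: 8.36% × €2140.00 = €178.90
Health Levy: 1.08% × €2140.00 = €23.11
Total: €153.24 + €178.90 + €23.11 = €355.25

€355.25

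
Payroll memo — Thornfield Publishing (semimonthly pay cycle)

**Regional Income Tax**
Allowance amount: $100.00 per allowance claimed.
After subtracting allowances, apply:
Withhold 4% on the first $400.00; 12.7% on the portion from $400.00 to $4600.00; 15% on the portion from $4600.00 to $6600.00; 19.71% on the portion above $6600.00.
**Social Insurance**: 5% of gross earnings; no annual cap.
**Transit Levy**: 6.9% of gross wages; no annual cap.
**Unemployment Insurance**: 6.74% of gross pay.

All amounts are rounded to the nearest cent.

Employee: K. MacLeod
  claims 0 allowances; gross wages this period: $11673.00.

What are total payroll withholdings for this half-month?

$4025.14

Regional Income Tax: taxable = $11673.00
  $849.40 + 19.71% × ($11673.00 − $6600.00) = $849.40 + 19.71% × $5073.00 = $1849.29
Social Insurance: 5% × $11673.00 = $583.65
Transit Levy: 6.9% × $11673.00 = $805.44
Unemployment Insurance: 6.74% × $11673.00 = $786.76
Total: $1849.29 + $583.65 + $805.44 + $786.76 = $4025.14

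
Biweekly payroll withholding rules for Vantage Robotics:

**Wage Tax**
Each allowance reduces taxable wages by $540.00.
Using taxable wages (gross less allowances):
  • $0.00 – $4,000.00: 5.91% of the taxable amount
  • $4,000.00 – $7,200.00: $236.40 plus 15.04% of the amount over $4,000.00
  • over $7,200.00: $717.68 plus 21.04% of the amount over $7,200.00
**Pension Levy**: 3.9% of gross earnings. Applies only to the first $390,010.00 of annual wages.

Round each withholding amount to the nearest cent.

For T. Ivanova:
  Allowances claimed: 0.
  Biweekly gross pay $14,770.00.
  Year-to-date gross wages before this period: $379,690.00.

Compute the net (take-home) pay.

Wage Tax: taxable = $14,770.00
  $717.68 + 21.04% × ($14,770.00 − $7,200.00) = $717.68 + 21.04% × $7,570.00 = $2,310.41
Pension Levy: cap $390,010.00 − YTD $379,690.00 = $10,320.00 subject; 3.9% × $10,320.00 = $402.48
Total withheld: $2,310.41 + $402.48 = $2,712.89
Net pay: $14,770.00 − $2,712.89 = $12,057.11

$12,057.11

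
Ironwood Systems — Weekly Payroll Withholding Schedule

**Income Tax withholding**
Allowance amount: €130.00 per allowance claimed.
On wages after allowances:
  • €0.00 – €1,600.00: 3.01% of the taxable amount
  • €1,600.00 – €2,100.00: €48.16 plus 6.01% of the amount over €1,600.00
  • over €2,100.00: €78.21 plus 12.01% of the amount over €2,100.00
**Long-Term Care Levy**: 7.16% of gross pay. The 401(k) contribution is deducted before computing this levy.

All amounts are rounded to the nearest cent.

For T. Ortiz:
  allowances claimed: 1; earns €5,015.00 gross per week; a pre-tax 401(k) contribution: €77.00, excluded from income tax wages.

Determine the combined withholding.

€757.00

Income Tax: taxable = €5,015.00 − €77.00 − 1×€130.00 = €4,808.00
  €78.21 + 12.01% × (€4,808.00 − €2,100.00) = €78.21 + 12.01% × €2,708.00 = €403.44
Long-Term Care Levy: 7.16% × €4,938.00 = €353.56
Total: €403.44 + €353.56 = €757.00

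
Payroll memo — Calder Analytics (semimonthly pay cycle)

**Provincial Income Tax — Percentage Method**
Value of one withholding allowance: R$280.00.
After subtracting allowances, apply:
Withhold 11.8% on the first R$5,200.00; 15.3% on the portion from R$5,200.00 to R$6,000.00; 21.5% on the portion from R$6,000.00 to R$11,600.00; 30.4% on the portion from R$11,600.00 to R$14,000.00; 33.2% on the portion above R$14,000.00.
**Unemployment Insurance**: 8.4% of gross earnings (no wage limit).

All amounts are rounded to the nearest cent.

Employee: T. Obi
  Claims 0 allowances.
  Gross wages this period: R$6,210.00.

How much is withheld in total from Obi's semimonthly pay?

R$1,302.79

Provincial Income Tax: taxable = R$6,210.00
  R$736.00 + 21.5% × (R$6,210.00 − R$6,000.00) = R$736.00 + 21.5% × R$210.00 = R$781.15
Unemployment Insurance: 8.4% × R$6,210.00 = R$521.64
Total: R$781.15 + R$521.64 = R$1,302.79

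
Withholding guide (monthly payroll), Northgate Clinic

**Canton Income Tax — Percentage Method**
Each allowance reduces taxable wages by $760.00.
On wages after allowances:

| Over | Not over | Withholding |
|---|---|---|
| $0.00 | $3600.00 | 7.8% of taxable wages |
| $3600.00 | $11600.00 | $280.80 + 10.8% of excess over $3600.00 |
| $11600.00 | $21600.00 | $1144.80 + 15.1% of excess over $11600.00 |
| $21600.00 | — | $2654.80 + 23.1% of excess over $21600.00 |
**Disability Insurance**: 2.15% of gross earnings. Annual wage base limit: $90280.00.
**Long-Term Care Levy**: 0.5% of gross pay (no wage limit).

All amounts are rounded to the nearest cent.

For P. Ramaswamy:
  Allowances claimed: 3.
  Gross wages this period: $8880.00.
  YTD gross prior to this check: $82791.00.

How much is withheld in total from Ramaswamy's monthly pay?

$810.21

Canton Income Tax: taxable = $8880.00 − 3×$760.00 = $6600.00
  $280.80 + 10.8% × ($6600.00 − $3600.00) = $280.80 + 10.8% × $3000.00 = $604.80
Disability Insurance: cap $90280.00 − YTD $82791.00 = $7489.00 subject; 2.15% × $7489.00 = $161.01
Long-Term Care Levy: 0.5% × $8880.00 = $44.40
Total: $604.80 + $161.01 + $44.40 = $810.21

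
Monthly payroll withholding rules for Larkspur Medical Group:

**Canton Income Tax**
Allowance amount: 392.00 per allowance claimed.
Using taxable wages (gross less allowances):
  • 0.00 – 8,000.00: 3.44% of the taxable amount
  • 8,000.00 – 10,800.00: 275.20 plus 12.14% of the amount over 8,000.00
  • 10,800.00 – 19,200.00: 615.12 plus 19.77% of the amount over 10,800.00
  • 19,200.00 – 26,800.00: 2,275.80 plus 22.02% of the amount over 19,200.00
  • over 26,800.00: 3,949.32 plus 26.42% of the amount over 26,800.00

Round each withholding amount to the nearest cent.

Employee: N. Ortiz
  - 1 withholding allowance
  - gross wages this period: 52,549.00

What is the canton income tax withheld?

10,648.64

Canton Income Tax: taxable = 52,549.00 − 1×392.00 = 52,157.00
  3,949.32 + 26.42% × (52,157.00 − 26,800.00) = 3,949.32 + 26.42% × 25,357.00 = 10,648.64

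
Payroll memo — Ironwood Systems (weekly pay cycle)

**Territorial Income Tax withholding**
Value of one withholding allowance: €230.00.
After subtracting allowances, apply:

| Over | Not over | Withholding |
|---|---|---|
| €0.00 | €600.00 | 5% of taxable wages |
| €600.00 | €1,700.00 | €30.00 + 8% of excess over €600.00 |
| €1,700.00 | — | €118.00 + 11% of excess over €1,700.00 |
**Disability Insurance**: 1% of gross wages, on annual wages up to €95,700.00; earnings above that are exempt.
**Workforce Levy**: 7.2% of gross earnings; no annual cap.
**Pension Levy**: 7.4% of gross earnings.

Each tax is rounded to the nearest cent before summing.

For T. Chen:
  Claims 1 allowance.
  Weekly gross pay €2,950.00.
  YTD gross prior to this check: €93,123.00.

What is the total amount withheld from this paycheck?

Territorial Income Tax: taxable = €2,950.00 − 1×€230.00 = €2,720.00
  €118.00 + 11% × (€2,720.00 − €1,700.00) = €118.00 + 11% × €1,020.00 = €230.20
Disability Insurance: cap €95,700.00 − YTD €93,123.00 = €2,577.00 subject; 1% × €2,577.00 = €25.77
Workforce Levy: 7.2% × €2,950.00 = €212.40
Pension Levy: 7.4% × €2,950.00 = €218.30
Total: €230.20 + €25.77 + €212.40 + €218.30 = €686.67

€686.67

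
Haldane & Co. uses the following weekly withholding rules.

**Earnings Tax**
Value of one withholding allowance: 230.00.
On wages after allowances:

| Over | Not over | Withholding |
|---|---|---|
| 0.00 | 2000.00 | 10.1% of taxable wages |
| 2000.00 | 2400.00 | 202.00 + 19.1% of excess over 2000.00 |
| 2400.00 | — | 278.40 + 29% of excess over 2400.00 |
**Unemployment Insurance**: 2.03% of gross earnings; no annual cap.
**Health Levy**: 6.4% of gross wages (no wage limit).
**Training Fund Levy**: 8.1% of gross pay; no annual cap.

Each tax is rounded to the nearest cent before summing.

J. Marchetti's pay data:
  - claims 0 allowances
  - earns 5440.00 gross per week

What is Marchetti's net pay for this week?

3380.77

Earnings Tax: taxable = 5440.00
  278.40 + 29% × (5440.00 − 2400.00) = 278.40 + 29% × 3040.00 = 1160.00
Unemployment Insurance: 2.03% × 5440.00 = 110.43
Health Levy: 6.4% × 5440.00 = 348.16
Training Fund Levy: 8.1% × 5440.00 = 440.64
Total withheld: 1160.00 + 110.43 + 348.16 + 440.64 = 2059.23
Net pay: 5440.00 − 2059.23 = 3380.77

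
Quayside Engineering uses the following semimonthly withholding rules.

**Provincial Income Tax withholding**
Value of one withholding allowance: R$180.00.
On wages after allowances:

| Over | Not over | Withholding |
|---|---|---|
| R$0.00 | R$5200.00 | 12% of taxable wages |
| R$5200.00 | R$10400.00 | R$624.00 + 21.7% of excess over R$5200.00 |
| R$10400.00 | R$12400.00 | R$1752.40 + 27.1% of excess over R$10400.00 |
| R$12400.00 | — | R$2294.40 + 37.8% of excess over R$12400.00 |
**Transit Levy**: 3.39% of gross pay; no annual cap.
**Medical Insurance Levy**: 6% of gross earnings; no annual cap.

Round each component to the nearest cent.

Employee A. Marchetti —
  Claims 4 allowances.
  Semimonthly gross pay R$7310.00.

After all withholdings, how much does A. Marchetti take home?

Provincial Income Tax: taxable = R$7310.00 − 4×R$180.00 = R$6590.00
  R$624.00 + 21.7% × (R$6590.00 − R$5200.00) = R$624.00 + 21.7% × R$1390.00 = R$925.63
Transit Levy: 3.39% × R$7310.00 = R$247.81
Medical Insurance Levy: 6% × R$7310.00 = R$438.60
Total withheld: R$925.63 + R$247.81 + R$438.60 = R$1612.04
Net pay: R$7310.00 − R$1612.04 = R$5697.96

R$5697.96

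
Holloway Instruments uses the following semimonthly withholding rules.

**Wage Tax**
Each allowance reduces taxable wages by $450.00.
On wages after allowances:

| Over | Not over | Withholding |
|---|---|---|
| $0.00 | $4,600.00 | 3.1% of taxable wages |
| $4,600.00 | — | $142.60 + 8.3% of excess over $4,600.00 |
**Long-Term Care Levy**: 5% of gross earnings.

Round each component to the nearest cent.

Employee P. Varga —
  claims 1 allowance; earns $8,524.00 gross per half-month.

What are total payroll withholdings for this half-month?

$857.14

Wage Tax: taxable = $8,524.00 − 1×$450.00 = $8,074.00
  $142.60 + 8.3% × ($8,074.00 − $4,600.00) = $142.60 + 8.3% × $3,474.00 = $430.94
Long-Term Care Levy: 5% × $8,524.00 = $426.20
Total: $430.94 + $426.20 = $857.14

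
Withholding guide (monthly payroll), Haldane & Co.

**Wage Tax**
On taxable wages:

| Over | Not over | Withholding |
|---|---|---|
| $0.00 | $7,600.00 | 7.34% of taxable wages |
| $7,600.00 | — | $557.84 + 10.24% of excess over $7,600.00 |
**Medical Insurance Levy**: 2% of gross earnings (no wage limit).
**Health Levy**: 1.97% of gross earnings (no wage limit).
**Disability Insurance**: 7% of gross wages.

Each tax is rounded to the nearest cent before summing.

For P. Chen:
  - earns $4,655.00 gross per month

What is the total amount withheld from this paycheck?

Wage Tax: taxable = $4,655.00
  7.34% × $4,655.00 = $341.68
Medical Insurance Levy: 2% × $4,655.00 = $93.10
Health Levy: 1.97% × $4,655.00 = $91.70
Disability Insurance: 7% × $4,655.00 = $325.85
Total: $341.68 + $93.10 + $91.70 + $325.85 = $852.33

$852.33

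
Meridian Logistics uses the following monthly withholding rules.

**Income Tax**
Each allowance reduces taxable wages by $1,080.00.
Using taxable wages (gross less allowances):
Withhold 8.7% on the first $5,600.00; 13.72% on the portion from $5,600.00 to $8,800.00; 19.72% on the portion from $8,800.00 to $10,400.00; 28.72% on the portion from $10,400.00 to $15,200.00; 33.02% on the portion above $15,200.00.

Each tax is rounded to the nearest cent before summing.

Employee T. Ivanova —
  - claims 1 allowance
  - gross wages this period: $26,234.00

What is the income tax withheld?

$5,907.13

Income Tax: taxable = $26,234.00 − 1×$1,080.00 = $25,154.00
  $2,620.32 + 33.02% × ($25,154.00 − $15,200.00) = $2,620.32 + 33.02% × $9,954.00 = $5,907.13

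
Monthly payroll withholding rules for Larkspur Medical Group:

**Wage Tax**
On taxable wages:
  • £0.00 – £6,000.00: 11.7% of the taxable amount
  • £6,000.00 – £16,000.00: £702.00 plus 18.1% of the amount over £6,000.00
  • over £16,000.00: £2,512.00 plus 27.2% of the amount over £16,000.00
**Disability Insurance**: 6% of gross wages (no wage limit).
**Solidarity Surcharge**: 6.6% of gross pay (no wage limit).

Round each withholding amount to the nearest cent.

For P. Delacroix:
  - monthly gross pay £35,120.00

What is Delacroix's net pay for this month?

£22,982.24

Wage Tax: taxable = £35,120.00
  £2,512.00 + 27.2% × (£35,120.00 − £16,000.00) = £2,512.00 + 27.2% × £19,120.00 = £7,712.64
Disability Insurance: 6% × £35,120.00 = £2,107.20
Solidarity Surcharge: 6.6% × £35,120.00 = £2,317.92
Total withheld: £7,712.64 + £2,107.20 + £2,317.92 = £12,137.76
Net pay: £35,120.00 − £12,137.76 = £22,982.24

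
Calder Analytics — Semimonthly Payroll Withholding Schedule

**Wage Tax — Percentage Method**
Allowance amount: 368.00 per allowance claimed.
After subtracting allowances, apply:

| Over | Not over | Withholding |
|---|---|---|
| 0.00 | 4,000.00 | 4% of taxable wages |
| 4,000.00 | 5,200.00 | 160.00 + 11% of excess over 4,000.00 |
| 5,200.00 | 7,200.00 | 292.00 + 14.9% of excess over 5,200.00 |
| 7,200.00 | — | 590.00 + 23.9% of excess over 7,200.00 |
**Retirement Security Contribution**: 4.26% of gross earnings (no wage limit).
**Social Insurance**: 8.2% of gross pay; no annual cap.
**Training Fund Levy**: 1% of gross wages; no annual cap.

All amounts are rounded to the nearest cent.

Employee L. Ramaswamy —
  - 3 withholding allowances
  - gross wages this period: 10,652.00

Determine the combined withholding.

2,584.93

Wage Tax: taxable = 10,652.00 − 3×368.00 = 9,548.00
  590.00 + 23.9% × (9,548.00 − 7,200.00) = 590.00 + 23.9% × 2,348.00 = 1,151.17
Retirement Security Contribution: 4.26% × 10,652.00 = 453.78
Social Insurance: 8.2% × 10,652.00 = 873.46
Training Fund Levy: 1% × 10,652.00 = 106.52
Total: 1,151.17 + 453.78 + 873.46 + 106.52 = 2,584.93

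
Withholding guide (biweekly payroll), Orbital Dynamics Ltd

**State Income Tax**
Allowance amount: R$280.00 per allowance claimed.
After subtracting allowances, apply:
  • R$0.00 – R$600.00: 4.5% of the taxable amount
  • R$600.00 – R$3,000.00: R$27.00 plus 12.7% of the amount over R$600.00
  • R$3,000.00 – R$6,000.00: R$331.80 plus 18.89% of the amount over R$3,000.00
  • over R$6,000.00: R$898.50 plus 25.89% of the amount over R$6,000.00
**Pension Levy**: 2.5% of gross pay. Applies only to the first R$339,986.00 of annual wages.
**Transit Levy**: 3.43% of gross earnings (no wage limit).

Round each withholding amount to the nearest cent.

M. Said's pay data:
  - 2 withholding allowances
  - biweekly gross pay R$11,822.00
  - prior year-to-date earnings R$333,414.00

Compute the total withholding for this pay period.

R$2,830.62

State Income Tax: taxable = R$11,822.00 − 2×R$280.00 = R$11,262.00
  R$898.50 + 25.89% × (R$11,262.00 − R$6,000.00) = R$898.50 + 25.89% × R$5,262.00 = R$2,260.83
Pension Levy: cap R$339,986.00 − YTD R$333,414.00 = R$6,572.00 subject; 2.5% × R$6,572.00 = R$164.30
Transit Levy: 3.43% × R$11,822.00 = R$405.49
Total: R$2,260.83 + R$164.30 + R$405.49 = R$2,830.62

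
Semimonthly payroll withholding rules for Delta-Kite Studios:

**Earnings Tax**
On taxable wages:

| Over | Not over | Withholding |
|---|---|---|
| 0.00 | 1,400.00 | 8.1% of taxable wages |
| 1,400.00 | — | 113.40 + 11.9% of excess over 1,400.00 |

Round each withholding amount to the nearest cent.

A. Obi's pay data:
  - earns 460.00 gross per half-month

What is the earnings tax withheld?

Earnings Tax: taxable = 460.00
  8.1% × 460.00 = 37.26

37.26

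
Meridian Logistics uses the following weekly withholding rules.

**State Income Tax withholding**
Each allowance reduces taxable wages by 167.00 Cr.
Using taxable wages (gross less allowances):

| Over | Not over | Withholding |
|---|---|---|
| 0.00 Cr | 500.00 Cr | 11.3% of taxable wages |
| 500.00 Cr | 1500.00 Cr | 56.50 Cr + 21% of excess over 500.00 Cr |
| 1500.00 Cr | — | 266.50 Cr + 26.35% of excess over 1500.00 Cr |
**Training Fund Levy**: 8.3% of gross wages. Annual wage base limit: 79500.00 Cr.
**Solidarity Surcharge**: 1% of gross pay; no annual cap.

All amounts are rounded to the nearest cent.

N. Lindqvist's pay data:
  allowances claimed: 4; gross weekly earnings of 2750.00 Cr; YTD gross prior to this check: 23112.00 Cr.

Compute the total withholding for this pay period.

State Income Tax: taxable = 2750.00 Cr − 4×167.00 Cr = 2082.00 Cr
  266.50 Cr + 26.35% × (2082.00 Cr − 1500.00 Cr) = 266.50 Cr + 26.35% × 582.00 Cr = 419.86 Cr
Training Fund Levy: 8.3% × 2750.00 Cr = 228.25 Cr
Solidarity Surcharge: 1% × 2750.00 Cr = 27.50 Cr
Total: 419.86 Cr + 228.25 Cr + 27.50 Cr = 675.61 Cr

675.61 Cr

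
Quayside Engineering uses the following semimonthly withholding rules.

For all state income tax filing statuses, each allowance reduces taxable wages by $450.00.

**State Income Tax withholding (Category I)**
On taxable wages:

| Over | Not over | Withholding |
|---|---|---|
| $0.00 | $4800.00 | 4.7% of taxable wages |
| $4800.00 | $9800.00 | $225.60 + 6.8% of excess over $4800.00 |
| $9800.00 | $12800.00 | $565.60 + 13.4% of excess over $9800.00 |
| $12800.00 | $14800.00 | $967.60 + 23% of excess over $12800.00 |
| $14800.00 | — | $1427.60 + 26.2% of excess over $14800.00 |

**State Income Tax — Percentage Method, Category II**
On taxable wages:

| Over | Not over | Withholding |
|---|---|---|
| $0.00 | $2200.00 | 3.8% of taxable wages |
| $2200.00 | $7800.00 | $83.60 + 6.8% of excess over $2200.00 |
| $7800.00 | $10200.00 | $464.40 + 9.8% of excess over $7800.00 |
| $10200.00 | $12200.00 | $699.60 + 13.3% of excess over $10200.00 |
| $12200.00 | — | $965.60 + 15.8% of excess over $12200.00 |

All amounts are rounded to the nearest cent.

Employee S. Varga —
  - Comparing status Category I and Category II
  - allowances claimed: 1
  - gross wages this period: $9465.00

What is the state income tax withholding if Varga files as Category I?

State Income Tax (Category I): taxable = $9465.00 − 1×$450.00 = $9015.00
  $225.60 + 6.8% × ($9015.00 − $4800.00) = $225.60 + 6.8% × $4215.00 = $512.22

$512.22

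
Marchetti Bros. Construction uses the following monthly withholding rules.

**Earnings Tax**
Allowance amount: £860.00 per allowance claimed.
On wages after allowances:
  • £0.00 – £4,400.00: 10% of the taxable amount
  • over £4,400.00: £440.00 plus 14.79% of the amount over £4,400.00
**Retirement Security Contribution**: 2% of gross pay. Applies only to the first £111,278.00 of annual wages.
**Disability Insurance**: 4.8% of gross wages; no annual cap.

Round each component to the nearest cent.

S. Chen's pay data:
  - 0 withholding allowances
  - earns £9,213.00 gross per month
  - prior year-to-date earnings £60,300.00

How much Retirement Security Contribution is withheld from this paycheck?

Retirement Security Contribution: 2% × £9,213.00 = £184.26

£184.26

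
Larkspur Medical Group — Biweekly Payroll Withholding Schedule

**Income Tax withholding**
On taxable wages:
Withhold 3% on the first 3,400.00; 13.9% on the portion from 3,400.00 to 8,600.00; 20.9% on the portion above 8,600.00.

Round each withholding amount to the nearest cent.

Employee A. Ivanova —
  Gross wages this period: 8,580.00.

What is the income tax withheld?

822.02

Income Tax: taxable = 8,580.00
  102.00 + 13.9% × (8,580.00 − 3,400.00) = 102.00 + 13.9% × 5,180.00 = 822.02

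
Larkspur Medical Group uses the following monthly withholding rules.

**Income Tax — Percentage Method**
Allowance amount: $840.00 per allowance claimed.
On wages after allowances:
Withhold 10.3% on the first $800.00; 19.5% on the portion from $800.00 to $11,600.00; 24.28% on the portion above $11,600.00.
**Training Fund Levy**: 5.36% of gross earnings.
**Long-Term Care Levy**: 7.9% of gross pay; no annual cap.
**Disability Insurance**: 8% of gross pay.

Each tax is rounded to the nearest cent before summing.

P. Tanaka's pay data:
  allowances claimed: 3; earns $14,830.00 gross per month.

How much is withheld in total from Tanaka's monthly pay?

Income Tax: taxable = $14,830.00 − 3×$840.00 = $12,310.00
  $2,188.40 + 24.28% × ($12,310.00 − $11,600.00) = $2,188.40 + 24.28% × $710.00 = $2,360.79
Training Fund Levy: 5.36% × $14,830.00 = $794.89
Long-Term Care Levy: 7.9% × $14,830.00 = $1,171.57
Disability Insurance: 8% × $14,830.00 = $1,186.40
Total: $2,360.79 + $794.89 + $1,171.57 + $1,186.40 = $5,513.65

$5,513.65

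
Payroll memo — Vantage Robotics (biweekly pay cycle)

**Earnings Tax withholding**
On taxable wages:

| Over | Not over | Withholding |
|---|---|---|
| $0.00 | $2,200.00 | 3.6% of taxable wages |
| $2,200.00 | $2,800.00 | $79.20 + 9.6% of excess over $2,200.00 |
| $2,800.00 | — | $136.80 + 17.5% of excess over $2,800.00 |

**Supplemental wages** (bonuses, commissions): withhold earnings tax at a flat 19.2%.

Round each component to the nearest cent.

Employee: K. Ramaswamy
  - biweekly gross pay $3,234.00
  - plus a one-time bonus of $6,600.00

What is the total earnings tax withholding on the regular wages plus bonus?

Earnings Tax: taxable = $3,234.00
  $136.80 + 17.5% × ($3,234.00 − $2,800.00) = $136.80 + 17.5% × $434.00 = $212.75
Supplemental (19.2% flat on bonus): 19.2% × $6,600.00 = $1,267.20
Total earnings tax: $212.75 + $1,267.20 = $1,479.95

$1,479.95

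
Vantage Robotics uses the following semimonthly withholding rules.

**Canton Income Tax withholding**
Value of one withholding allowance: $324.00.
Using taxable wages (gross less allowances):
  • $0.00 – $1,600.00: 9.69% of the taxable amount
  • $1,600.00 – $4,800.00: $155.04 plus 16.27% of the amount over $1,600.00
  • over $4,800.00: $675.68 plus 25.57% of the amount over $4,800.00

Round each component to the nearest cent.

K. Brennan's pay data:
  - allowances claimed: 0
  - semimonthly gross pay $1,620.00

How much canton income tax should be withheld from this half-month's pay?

Canton Income Tax: taxable = $1,620.00
  $155.04 + 16.27% × ($1,620.00 − $1,600.00) = $155.04 + 16.27% × $20.00 = $158.29

$158.29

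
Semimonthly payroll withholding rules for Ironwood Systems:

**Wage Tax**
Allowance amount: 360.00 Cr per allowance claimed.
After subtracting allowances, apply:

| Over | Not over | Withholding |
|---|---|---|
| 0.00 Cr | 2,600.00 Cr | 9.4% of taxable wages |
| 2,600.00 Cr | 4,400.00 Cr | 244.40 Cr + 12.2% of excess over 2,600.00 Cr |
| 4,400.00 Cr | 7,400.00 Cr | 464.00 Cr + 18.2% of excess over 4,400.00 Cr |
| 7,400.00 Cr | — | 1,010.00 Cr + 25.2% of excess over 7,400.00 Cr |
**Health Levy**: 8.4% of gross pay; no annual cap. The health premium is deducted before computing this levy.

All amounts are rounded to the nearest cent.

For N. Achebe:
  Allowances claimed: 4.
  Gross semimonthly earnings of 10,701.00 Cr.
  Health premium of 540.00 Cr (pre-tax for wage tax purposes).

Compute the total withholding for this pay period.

2,196.41 Cr

Wage Tax: taxable = 10,701.00 Cr − 540.00 Cr − 4×360.00 Cr = 8,721.00 Cr
  1,010.00 Cr + 25.2% × (8,721.00 Cr − 7,400.00 Cr) = 1,010.00 Cr + 25.2% × 1,321.00 Cr = 1,342.89 Cr
Health Levy: 8.4% × 10,161.00 Cr = 853.52 Cr
Total: 1,342.89 Cr + 853.52 Cr = 2,196.41 Cr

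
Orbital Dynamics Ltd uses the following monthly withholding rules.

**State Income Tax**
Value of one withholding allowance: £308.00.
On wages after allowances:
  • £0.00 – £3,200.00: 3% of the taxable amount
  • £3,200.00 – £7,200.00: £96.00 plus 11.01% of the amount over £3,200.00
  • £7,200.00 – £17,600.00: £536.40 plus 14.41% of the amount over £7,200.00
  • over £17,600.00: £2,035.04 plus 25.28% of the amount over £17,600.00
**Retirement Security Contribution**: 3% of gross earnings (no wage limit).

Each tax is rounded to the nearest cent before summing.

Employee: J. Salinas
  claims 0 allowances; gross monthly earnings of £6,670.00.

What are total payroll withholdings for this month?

£678.15

State Income Tax: taxable = £6,670.00
  £96.00 + 11.01% × (£6,670.00 − £3,200.00) = £96.00 + 11.01% × £3,470.00 = £478.05
Retirement Security Contribution: 3% × £6,670.00 = £200.10
Total: £478.05 + £200.10 = £678.15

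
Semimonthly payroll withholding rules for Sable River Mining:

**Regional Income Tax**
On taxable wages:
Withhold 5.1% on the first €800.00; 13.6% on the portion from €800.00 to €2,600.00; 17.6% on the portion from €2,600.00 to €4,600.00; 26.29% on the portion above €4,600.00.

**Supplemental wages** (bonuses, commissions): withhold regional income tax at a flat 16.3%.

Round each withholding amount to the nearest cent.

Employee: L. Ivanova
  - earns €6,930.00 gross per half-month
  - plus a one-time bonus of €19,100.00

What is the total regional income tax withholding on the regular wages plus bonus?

Regional Income Tax: taxable = €6,930.00
  €637.60 + 26.29% × (€6,930.00 − €4,600.00) = €637.60 + 26.29% × €2,330.00 = €1,250.16
Supplemental (16.3% flat on bonus): 16.3% × €19,100.00 = €3,113.30
Total regional income tax: €1,250.16 + €3,113.30 = €4,363.46

€4,363.46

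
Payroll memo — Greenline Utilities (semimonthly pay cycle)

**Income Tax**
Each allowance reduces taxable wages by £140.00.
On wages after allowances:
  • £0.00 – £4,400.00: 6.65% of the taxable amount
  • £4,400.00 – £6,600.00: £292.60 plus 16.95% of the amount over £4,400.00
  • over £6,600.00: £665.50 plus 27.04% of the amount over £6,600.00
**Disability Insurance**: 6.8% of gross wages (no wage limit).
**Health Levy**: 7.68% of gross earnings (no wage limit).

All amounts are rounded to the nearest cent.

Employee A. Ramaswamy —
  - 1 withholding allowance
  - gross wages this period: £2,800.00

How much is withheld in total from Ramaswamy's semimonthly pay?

£582.33

Income Tax: taxable = £2,800.00 − 1×£140.00 = £2,660.00
  6.65% × £2,660.00 = £176.89
Disability Insurance: 6.8% × £2,800.00 = £190.40
Health Levy: 7.68% × £2,800.00 = £215.04
Total: £176.89 + £190.40 + £215.04 = £582.33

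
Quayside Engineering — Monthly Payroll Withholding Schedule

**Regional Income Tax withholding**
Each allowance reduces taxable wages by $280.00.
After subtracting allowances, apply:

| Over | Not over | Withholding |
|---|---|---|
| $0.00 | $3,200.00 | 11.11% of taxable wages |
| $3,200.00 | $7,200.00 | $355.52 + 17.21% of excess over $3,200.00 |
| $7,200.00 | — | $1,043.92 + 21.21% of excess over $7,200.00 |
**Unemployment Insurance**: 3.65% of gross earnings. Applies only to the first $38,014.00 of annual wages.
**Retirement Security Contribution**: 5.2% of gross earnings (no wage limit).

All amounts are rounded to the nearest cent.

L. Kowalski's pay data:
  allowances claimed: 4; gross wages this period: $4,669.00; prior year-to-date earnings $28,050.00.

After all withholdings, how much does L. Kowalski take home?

$3,840.21

Regional Income Tax: taxable = $4,669.00 − 4×$280.00 = $3,549.00
  $355.52 + 17.21% × ($3,549.00 − $3,200.00) = $355.52 + 17.21% × $349.00 = $415.58
Unemployment Insurance: 3.65% × $4,669.00 = $170.42
Retirement Security Contribution: 5.2% × $4,669.00 = $242.79
Total withheld: $415.58 + $170.42 + $242.79 = $828.79
Net pay: $4,669.00 − $828.79 = $3,840.21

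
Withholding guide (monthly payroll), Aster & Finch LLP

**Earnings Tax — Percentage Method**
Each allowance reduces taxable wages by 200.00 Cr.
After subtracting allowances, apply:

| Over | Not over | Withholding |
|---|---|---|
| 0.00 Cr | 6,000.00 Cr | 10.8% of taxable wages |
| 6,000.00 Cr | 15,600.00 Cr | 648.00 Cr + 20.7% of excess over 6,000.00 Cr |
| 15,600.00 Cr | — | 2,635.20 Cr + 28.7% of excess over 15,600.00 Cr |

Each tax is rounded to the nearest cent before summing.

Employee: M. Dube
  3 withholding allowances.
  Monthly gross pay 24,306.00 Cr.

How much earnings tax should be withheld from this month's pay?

4,961.62 Cr

Earnings Tax: taxable = 24,306.00 Cr − 3×200.00 Cr = 23,706.00 Cr
  2,635.20 Cr + 28.7% × (23,706.00 Cr − 15,600.00 Cr) = 2,635.20 Cr + 28.7% × 8,106.00 Cr = 4,961.62 Cr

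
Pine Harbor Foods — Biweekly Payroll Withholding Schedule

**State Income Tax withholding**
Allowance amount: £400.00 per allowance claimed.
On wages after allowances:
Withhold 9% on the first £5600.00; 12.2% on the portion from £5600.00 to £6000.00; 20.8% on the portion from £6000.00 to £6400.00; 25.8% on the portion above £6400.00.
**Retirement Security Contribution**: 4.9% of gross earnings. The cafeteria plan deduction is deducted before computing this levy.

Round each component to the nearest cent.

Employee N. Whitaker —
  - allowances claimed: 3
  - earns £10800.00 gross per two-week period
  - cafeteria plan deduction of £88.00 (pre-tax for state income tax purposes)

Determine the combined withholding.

State Income Tax: taxable = £10800.00 − £88.00 − 3×£400.00 = £9512.00
  £636.00 + 25.8% × (£9512.00 − £6400.00) = £636.00 + 25.8% × £3112.00 = £1438.90
Retirement Security Contribution: 4.9% × £10712.00 = £524.89
Total: £1438.90 + £524.89 = £1963.79

£1963.79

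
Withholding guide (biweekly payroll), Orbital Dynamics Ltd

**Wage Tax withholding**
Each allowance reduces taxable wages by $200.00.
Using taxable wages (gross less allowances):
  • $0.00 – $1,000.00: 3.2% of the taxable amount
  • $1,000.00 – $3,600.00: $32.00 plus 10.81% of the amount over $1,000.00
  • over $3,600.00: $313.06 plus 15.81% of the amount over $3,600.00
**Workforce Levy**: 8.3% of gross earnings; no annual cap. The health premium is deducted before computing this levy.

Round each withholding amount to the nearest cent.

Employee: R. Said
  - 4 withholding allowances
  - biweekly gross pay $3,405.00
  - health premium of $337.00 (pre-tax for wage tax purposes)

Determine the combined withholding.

Wage Tax: taxable = $3,405.00 − $337.00 − 4×$200.00 = $2,268.00
  $32.00 + 10.81% × ($2,268.00 − $1,000.00) = $32.00 + 10.81% × $1,268.00 = $169.07
Workforce Levy: 8.3% × $3,068.00 = $254.64
Total: $169.07 + $254.64 = $423.71

$423.71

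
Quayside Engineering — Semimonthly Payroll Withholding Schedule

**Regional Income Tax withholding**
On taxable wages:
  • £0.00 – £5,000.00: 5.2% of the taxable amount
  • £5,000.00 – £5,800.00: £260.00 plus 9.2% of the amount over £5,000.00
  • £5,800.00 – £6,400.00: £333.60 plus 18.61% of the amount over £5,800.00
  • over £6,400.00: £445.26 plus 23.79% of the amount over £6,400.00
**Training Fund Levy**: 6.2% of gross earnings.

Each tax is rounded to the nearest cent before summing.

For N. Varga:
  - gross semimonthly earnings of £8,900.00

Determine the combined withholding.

Regional Income Tax: taxable = £8,900.00
  £445.26 + 23.79% × (£8,900.00 − £6,400.00) = £445.26 + 23.79% × £2,500.00 = £1,040.01
Training Fund Levy: 6.2% × £8,900.00 = £551.80
Total: £1,040.01 + £551.80 = £1,591.81

£1,591.81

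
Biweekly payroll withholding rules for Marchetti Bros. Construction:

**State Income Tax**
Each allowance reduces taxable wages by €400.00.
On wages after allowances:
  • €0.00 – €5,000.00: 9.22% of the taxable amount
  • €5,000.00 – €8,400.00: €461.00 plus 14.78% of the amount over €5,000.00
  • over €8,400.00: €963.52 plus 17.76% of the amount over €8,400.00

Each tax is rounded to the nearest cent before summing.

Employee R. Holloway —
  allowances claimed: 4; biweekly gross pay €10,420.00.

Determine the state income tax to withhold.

€1,038.11

State Income Tax: taxable = €10,420.00 − 4×€400.00 = €8,820.00
  €963.52 + 17.76% × (€8,820.00 − €8,400.00) = €963.52 + 17.76% × €420.00 = €1,038.11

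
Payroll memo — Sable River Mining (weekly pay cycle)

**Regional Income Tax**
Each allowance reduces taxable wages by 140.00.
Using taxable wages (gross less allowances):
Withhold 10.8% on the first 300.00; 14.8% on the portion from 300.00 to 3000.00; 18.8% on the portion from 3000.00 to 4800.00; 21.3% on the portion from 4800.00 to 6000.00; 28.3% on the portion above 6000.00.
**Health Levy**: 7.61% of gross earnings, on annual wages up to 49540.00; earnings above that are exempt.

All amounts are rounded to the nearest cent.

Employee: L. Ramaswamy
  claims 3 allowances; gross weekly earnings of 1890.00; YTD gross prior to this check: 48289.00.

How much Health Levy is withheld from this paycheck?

95.20

Health Levy: cap 49540.00 − YTD 48289.00 = 1251.00 subject; 7.61% × 1251.00 = 95.20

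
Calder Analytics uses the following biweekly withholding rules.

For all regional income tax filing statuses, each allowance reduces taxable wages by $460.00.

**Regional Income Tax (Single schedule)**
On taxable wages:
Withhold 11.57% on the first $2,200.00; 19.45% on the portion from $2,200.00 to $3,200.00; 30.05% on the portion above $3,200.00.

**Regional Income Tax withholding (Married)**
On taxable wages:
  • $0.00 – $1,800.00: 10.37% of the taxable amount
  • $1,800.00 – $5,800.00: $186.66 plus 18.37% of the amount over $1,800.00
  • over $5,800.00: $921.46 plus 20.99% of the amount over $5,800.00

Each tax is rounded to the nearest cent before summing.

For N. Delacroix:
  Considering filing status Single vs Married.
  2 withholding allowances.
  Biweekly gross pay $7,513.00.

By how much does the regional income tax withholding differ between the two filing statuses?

$380.73

Regional Income Tax (Single): taxable = $7,513.00 − 2×$460.00 = $6,593.00
  $449.04 + 30.05% × ($6,593.00 − $3,200.00) = $449.04 + 30.05% × $3,393.00 = $1,468.64
Regional Income Tax (Married): taxable = $7,513.00 − 2×$460.00 = $6,593.00
  $921.46 + 20.99% × ($6,593.00 − $5,800.00) = $921.46 + 20.99% × $793.00 = $1,087.91
Difference: |$1,468.64 − $1,087.91| = $380.73 (higher under Single)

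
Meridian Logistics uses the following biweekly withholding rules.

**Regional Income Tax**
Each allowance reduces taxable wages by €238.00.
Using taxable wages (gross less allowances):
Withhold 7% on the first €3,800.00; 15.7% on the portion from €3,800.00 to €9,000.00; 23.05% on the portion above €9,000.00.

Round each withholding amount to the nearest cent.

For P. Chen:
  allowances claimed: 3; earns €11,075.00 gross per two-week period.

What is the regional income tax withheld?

Regional Income Tax: taxable = €11,075.00 − 3×€238.00 = €10,361.00
  €1,082.40 + 23.05% × (€10,361.00 − €9,000.00) = €1,082.40 + 23.05% × €1,361.00 = €1,396.11

€1,396.11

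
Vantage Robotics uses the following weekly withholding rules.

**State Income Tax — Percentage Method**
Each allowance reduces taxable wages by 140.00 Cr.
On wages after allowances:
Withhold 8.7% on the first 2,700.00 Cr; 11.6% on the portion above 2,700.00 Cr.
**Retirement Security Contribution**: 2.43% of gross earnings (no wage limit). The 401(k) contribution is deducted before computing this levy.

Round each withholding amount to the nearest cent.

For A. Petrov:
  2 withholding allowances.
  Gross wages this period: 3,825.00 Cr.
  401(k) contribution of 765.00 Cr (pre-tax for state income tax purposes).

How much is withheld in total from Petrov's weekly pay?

318.54 Cr

State Income Tax: taxable = 3,825.00 Cr − 765.00 Cr − 2×140.00 Cr = 2,780.00 Cr
  234.90 Cr + 11.6% × (2,780.00 Cr − 2,700.00 Cr) = 234.90 Cr + 11.6% × 80.00 Cr = 244.18 Cr
Retirement Security Contribution: 2.43% × 3,060.00 Cr = 74.36 Cr
Total: 244.18 Cr + 74.36 Cr = 318.54 Cr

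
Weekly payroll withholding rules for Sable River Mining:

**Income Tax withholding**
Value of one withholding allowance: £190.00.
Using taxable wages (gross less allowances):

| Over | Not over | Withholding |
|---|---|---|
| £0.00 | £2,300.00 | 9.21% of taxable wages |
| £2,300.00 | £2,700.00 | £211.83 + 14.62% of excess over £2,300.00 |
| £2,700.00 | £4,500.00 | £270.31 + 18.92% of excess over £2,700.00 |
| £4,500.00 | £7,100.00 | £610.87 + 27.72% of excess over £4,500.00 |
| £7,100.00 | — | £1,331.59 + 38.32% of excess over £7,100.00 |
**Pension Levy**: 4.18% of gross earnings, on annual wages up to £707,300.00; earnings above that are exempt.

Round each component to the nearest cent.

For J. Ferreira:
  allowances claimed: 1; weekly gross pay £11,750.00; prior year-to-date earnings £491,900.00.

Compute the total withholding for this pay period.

Income Tax: taxable = £11,750.00 − 1×£190.00 = £11,560.00
  £1,331.59 + 38.32% × (£11,560.00 − £7,100.00) = £1,331.59 + 38.32% × £4,460.00 = £3,040.66
Pension Levy: 4.18% × £11,750.00 = £491.15
Total: £3,040.66 + £491.15 = £3,531.81

£3,531.81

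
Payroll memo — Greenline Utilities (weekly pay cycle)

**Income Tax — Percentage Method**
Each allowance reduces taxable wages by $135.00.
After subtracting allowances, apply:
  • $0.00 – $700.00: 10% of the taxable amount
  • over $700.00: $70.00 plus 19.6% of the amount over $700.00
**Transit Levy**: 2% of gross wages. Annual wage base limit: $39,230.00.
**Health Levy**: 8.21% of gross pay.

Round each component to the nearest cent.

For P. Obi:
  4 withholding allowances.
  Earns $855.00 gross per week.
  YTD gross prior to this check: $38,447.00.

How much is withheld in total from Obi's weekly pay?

Income Tax: taxable = $855.00 − 4×$135.00 = $315.00
  10% × $315.00 = $31.50
Transit Levy: cap $39,230.00 − YTD $38,447.00 = $783.00 subject; 2% × $783.00 = $15.66
Health Levy: 8.21% × $855.00 = $70.20
Total: $31.50 + $15.66 + $70.20 = $117.36

$117.36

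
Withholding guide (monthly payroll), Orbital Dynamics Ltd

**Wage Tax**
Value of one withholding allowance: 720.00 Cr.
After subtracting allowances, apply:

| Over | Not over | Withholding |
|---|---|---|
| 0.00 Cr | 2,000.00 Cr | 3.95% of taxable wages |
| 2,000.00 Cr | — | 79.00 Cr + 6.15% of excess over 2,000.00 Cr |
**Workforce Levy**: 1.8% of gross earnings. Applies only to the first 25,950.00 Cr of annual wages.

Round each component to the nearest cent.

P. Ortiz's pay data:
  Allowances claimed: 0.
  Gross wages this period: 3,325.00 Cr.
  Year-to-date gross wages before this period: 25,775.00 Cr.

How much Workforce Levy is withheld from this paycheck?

Workforce Levy: cap 25,950.00 Cr − YTD 25,775.00 Cr = 175.00 Cr subject; 1.8% × 175.00 Cr = 3.15 Cr

3.15 Cr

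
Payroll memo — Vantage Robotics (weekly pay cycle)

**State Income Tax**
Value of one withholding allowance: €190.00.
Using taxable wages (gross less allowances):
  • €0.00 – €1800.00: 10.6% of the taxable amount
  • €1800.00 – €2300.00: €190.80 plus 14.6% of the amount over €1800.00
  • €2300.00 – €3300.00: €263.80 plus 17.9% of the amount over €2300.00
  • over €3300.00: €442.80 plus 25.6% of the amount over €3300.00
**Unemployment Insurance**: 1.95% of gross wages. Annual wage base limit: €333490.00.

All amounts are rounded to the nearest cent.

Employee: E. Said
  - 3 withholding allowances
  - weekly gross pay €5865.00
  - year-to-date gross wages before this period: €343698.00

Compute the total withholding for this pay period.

€953.52

State Income Tax: taxable = €5865.00 − 3×€190.00 = €5295.00
  €442.80 + 25.6% × (€5295.00 − €3300.00) = €442.80 + 25.6% × €1995.00 = €953.52
Unemployment Insurance: YTD €343698.00 ≥ cap €333490.00 → €0.00
Total: €953.52 + €0.00 = €953.52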